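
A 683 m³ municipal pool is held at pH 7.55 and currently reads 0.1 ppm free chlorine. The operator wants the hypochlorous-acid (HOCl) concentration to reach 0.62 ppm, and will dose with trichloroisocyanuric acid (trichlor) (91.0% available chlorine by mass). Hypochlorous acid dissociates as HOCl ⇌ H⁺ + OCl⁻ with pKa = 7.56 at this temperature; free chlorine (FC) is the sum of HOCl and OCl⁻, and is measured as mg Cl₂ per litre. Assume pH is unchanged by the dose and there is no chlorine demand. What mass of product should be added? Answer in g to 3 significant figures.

Volume: 683 m³ = 683,000 L.
[OCl⁻]/[HOCl] = 10^(pH − pKa) = 10^(7.55 − 7.56) = 0.9772; fraction as HOCl = 1/(1 + 0.9772) = 0.5058.
Free chlorine required for 0.62 ppm HOCl: 0.62 / 0.5058 = 1.226 ppm.
FC to add: 1.226 − 0.1 = 1.126 mg/L as Cl₂.
Cl₂ equivalent: 1.126 mg/L × 683,000 L = 769 g.
Product at 91.0% available Cl: 769 / 0.91 = 845 g.

845 g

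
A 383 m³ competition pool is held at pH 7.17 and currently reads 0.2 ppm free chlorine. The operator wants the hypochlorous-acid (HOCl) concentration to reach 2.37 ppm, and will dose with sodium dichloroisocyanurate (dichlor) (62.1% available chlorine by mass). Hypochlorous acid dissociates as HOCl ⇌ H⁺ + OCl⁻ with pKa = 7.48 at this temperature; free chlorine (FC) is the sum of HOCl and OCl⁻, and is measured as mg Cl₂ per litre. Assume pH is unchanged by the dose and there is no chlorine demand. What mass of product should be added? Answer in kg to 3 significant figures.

2.05 kg

Volume: 383 m³ = 383,000 L.
[OCl⁻]/[HOCl] = 10^(pH − pKa) = 10^(7.17 − 7.48) = 0.4898; fraction as HOCl = 1/(1 + 0.4898) = 0.6712.
Free chlorine required for 2.37 ppm HOCl: 2.37 / 0.6712 = 3.531 ppm.
FC to add: 3.531 − 0.2 = 3.331 mg/L as Cl₂.
Cl₂ equivalent: 3.331 mg/L × 383,000 L = 1276 g.
Product at 62.1% available Cl: 1276 / 0.621 = 2054 g.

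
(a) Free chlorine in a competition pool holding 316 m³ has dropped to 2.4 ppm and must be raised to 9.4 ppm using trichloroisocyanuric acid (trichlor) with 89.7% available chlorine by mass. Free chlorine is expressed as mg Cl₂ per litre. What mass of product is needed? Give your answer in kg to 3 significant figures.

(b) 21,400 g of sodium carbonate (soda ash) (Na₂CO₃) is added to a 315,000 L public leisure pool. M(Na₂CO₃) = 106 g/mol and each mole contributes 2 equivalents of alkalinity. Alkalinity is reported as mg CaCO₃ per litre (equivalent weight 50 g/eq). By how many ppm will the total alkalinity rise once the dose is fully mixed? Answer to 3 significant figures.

(a) Volume: 316 m³ = 316,000 L.
(a) Chlorine deficit: 9.4 − 2.4 = 7 ppm = 7 mg/L as Cl₂.
(a) Cl₂ equivalent needed: 7 mg/L × 316,000 L = 2,212,000 mg = 2212 g.
(a) Product at 89.7% available chlorine: 2212 / 0.897 = 2466 g.

(b) Moles of Na₂CO₃: 21,400 g ÷ 106 g/mol = 201.9 mol → 403.8 eq of alkalinity.
(b) As CaCO₃: 403.8 eq × 50 g/eq = 20,190 g.
(b) Rise: 20,190 g / 315,000 L × 1000 = 64.09 mg/L.

(a) 2.47 kg; (b) 64.1 ppm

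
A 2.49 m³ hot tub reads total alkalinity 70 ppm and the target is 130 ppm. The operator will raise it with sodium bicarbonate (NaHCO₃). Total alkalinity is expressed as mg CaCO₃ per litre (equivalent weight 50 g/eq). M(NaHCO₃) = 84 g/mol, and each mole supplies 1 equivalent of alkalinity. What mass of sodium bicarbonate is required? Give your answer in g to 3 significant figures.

251 g

Volume: 2.49 m³ = 2,490 L.
Alkalinity to add: (130 − 70) = 60 mg/L as CaCO₃ × 2,490 L = 149.4 g as CaCO₃.
Equivalents: 149.4 g ÷ 50 g/eq = 2.988 eq.
NaHCO₃ supplies 1 eq per mole → 2.988 mol.
Mass: 2.988 mol × 84 g/mol = 251 g.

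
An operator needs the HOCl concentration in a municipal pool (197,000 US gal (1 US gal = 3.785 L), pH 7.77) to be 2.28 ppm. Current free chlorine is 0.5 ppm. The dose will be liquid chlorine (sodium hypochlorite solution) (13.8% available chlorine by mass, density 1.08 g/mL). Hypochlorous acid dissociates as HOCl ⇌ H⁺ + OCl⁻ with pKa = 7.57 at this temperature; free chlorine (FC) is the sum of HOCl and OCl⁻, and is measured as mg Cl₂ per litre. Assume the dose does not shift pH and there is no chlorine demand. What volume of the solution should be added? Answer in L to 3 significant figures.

27.0 L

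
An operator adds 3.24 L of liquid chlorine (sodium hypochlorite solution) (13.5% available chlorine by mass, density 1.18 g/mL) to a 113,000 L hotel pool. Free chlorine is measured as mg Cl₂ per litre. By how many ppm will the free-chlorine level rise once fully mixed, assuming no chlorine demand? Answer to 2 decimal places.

Mass of solution: 3.24 L × 1000 mL/L × 1.18 g/mL = 3823 g.
Available chlorine delivered: 3823 g × 0.135 = 516.1 g as Cl₂.
Concentration rise: 516.1 g / 113,000 L = 4.568 mg/L = 4.57 ppm.

4.57 ppm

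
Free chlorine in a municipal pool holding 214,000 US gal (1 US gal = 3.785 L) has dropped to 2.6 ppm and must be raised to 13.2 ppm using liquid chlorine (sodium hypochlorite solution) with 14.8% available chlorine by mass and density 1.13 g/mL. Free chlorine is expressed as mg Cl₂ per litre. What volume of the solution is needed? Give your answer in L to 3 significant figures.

Volume: 214,000 US gal × 3.785 L/gal = 809,990 L.
Chlorine deficit: 13.2 − 2.6 = 10.6 ppm = 10.6 mg/L as Cl₂.
Cl₂ equivalent needed: 10.6 mg/L × 809,990 L = 8,586,000 mg = 8586 g.
Product at 14.8% available chlorine: 8586 / 0.148 = 58,010 g.
Volume at density 1.13 g/mL: 58,010 g ÷ 1.13 g/mL = 51,340 mL.

51.3 L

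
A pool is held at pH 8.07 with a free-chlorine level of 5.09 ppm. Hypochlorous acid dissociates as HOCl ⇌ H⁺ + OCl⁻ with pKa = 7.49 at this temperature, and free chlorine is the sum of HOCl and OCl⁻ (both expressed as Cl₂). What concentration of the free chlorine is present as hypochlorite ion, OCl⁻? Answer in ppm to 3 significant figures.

4.03 ppm

[OCl⁻]/[HOCl] = 10^(pH − pKa) = 10^(8.07 − 7.49) = 10^0.58 = 3.802.
Fraction as HOCl = 1 / (1 + 3.802) = 0.2083.
OCl⁻ = (1 − 0.2083) × 5.09 ppm = 4.03 ppm.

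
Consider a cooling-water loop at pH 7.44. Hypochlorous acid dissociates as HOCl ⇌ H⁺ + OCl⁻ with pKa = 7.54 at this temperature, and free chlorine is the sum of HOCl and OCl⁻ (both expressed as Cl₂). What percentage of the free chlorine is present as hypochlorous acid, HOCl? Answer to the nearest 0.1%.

[OCl⁻]/[HOCl] = 10^(pH − pKa) = 10^(7.44 − 7.54) = 10^-0.10 = 0.7943.
Fraction as HOCl = 1 / (1 + 0.7943) = 0.5573.

55.7%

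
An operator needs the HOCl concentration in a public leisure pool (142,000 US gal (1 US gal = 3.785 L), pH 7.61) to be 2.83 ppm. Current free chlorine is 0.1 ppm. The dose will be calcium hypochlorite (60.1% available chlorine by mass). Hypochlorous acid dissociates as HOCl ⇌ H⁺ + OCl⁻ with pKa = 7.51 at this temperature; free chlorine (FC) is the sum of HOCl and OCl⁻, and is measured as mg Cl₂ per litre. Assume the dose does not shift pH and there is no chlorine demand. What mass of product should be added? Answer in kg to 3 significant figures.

Volume: 142,000 US gal × 3.785 L/gal = 537,470 L.
[OCl⁻]/[HOCl] = 10^(pH − pKa) = 10^(7.61 − 7.51) = 1.259; fraction as HOCl = 1/(1 + 1.259) = 0.4427.
Free chlorine required for 2.83 ppm HOCl: 2.83 / 0.4427 = 6.393 ppm.
FC to add: 6.393 − 0.1 = 6.293 mg/L as Cl₂.
Cl₂ equivalent: 6.293 mg/L × 537,470 L = 3382 g.
Product at 60.1% available Cl: 3382 / 0.601 = 5628 g.

5.63 kg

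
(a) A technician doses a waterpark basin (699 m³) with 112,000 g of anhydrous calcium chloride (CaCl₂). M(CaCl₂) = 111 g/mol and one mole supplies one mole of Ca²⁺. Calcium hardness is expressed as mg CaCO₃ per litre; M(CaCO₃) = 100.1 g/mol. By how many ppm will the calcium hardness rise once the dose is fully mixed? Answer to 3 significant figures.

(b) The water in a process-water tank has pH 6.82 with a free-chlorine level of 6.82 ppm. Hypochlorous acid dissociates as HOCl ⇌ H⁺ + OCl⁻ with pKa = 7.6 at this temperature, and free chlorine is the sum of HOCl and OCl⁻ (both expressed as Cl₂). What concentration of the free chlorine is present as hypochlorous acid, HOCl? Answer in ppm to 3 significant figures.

(a) Volume: 699 m³ = 699,000 L.
(a) Moles of Ca²⁺: 112,000 g ÷ 111 g/mol = 1009 mol.
(a) As CaCO₃: 1009 mol × 100.1 g/mol = 101,000 g.
(a) Rise: 101,000 g / 699,000 L × 1000 = 144.5 mg/L.

(b) [OCl⁻]/[HOCl] = 10^(pH − pKa) = 10^(6.82 − 7.6) = 10^-0.78 = 0.166.
(b) Fraction as HOCl = 1 / (1 + 0.166) = 0.8577.
(b) HOCl = 0.8577 × 6.82 ppm = 5.849 ppm.

(a) 144 ppm; (b) 5.85 ppm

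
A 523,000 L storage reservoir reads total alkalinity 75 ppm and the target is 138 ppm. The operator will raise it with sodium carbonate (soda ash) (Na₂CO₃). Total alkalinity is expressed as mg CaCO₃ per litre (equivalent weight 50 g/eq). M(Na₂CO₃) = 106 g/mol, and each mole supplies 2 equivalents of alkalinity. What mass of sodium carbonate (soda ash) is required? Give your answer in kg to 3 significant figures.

Alkalinity to add: (138 − 75) = 63 mg/L as CaCO₃ × 523,000 L = 32,950 g as CaCO₃.
Equivalents: 32,950 g ÷ 50 g/eq = 659 eq.
Each mole of Na₂CO₃ supplies 2 eq, so 659 / 2 = 329.5 mol.
Mass: 329.5 mol × 106 g/mol = 34,930 g.

34.9 kg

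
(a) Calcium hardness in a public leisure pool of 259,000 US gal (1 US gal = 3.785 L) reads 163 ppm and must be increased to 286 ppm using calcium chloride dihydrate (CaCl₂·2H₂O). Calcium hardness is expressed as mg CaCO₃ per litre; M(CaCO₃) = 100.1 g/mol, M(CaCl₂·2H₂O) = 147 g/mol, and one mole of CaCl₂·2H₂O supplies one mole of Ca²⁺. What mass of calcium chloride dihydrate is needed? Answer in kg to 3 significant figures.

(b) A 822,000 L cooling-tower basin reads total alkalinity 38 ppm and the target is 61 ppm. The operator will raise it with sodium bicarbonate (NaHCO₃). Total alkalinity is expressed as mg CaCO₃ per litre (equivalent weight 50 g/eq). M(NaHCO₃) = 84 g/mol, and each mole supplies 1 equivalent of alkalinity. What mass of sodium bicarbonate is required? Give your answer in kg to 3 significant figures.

(a) 177 kg; (b) 31.8 kg

(a) Volume: 259,000 US gal × 3.785 L/gal = 980,315 L.
(a) Hardness to add: (286 − 163) = 123 mg/L as CaCO₃ × 980,315 L = 120,600 g as CaCO₃.
(a) Moles of Ca²⁺ (1 mol Ca²⁺ ≡ 1 mol CaCO₃): 120,600 / 100.1 g/mol = 1205 mol.
(a) Mass of CaCl₂·2H₂O: 1205 × 147 = 177,100 g.

(b) Alkalinity to add: (61 − 38) = 23 mg/L as CaCO₃ × 822,000 L = 18,910 g as CaCO₃.
(b) Equivalents: 18,910 g ÷ 50 g/eq = 378.1 eq.
(b) NaHCO₃ supplies 1 eq per mole → 378.1 mol.
(b) Mass: 378.1 mol × 84 g/mol = 31,760 g.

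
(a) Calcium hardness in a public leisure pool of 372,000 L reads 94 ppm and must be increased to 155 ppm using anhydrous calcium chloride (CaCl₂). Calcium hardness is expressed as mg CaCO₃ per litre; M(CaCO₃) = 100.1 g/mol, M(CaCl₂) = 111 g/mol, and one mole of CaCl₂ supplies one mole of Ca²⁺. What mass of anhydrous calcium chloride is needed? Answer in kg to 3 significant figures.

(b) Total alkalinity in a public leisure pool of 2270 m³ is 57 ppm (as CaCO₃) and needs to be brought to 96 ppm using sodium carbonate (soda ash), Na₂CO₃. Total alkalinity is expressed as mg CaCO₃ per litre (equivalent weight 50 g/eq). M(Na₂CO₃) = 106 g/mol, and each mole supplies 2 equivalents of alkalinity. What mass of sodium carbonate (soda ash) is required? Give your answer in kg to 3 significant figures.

(a) 25.2 kg; (b) 93.8 kg

(a) Hardness to add: (155 − 94) = 61 mg/L as CaCO₃ × 372,000 L = 22,690 g as CaCO₃.
(a) Moles of Ca²⁺ (1 mol Ca²⁺ ≡ 1 mol CaCO₃): 22,690 / 100.1 g/mol = 226.7 mol.
(a) Mass of CaCl₂: 226.7 × 111 = 25,160 g.

(b) Volume: 2270 m³ = 2,270,000 L.
(b) Alkalinity to add: (96 − 57) = 39 mg/L as CaCO₃ × 2,270,000 L = 88,530 g as CaCO₃.
(b) Equivalents: 88,530 g ÷ 50 g/eq = 1771 eq.
(b) Each mole of Na₂CO₃ supplies 2 eq, so 1771 / 2 = 885.3 mol.
(b) Mass: 885.3 mol × 106 g/mol = 93,840 g.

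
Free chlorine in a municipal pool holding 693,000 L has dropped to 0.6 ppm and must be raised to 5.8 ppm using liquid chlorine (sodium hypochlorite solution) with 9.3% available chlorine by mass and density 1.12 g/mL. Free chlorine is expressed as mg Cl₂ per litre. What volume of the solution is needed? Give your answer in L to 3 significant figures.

Chlorine deficit: 5.8 − 0.6 = 5.2 ppm = 5.2 mg/L as Cl₂.
Cl₂ equivalent needed: 5.2 mg/L × 693,000 L = 3,604,000 mg = 3604 g.
Product at 9.3% available chlorine: 3604 / 0.093 = 38,750 g.
Volume at density 1.12 g/mL: 38,750 g ÷ 1.12 g/mL = 34,600 mL.

34.6 L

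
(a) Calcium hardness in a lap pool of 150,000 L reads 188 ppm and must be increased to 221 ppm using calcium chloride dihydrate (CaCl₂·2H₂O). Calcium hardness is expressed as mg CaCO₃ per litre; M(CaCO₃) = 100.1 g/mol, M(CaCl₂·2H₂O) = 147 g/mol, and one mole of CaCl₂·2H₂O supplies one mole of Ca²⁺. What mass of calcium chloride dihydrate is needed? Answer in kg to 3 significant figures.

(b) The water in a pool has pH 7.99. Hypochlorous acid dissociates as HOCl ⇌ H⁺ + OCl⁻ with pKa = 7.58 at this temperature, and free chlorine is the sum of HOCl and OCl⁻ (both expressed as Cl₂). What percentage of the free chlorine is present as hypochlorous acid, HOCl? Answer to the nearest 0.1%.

(a) Hardness to add: (221 − 188) = 33 mg/L as CaCO₃ × 150,000 L = 4950 g as CaCO₃.
(a) Moles of Ca²⁺ (1 mol Ca²⁺ ≡ 1 mol CaCO₃): 4950 / 100.1 g/mol = 49.45 mol.
(a) Mass of CaCl₂·2H₂O: 49.45 × 147 = 7269 g.

(b) [OCl⁻]/[HOCl] = 10^(pH − pKa) = 10^(7.99 − 7.58) = 10^0.41 = 2.57.
(b) Fraction as HOCl = 1 / (1 + 2.57) = 0.2801.

(a) 7.27 kg; (b) 28.0%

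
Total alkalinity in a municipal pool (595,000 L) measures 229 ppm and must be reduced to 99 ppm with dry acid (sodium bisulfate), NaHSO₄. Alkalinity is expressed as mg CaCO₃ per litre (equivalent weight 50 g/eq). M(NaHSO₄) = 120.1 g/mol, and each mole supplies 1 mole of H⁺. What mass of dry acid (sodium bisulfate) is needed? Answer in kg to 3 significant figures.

186 kg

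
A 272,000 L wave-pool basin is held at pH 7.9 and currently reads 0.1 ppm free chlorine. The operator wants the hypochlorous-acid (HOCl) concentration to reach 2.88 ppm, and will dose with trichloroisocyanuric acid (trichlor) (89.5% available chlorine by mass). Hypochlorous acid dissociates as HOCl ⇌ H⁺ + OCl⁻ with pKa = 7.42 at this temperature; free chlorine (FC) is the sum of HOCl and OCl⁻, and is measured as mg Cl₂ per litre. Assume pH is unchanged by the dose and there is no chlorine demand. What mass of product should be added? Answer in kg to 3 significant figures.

3.49 kg

[OCl⁻]/[HOCl] = 10^(pH − pKa) = 10^(7.9 − 7.42) = 3.02; fraction as HOCl = 1/(1 + 3.02) = 0.2488.
Free chlorine required for 2.88 ppm HOCl: 2.88 / 0.2488 = 11.58 ppm.
FC to add: 11.58 − 0.1 = 11.48 mg/L as Cl₂.
Cl₂ equivalent: 11.48 mg/L × 272,000 L = 3122 g.
Product at 89.5% available Cl: 3122 / 0.895 = 3488 g.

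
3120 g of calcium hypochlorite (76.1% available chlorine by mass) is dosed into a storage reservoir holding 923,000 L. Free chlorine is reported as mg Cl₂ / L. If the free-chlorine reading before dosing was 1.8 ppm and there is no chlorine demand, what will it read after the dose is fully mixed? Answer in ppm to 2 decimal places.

Available chlorine delivered: 3120 g × 0.761 = 2374 g as Cl₂.
Concentration rise: 2374 g / 923,000 L = 2.572 mg/L = 2.57 ppm.
Final FC: 1.8 + 2.57 = 4.37 ppm.

4.37 ppm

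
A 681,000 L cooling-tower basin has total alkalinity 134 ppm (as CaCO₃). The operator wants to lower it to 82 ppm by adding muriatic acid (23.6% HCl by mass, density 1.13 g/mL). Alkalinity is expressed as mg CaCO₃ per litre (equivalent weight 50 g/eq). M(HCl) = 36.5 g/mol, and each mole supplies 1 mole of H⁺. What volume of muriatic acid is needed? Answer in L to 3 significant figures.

Alkalinity to neutralize: (134 − 82) = 52 mg/L as CaCO₃ × 681,000 L = 35,410 g as CaCO₃.
Equivalents of H⁺ required: 35,410 ÷ 50 g/eq = 708.2 eq = 708.2 mol HCl.
Mass of HCl: 708.2 × 36.5 = 25,850 g.
Mass of 23.6% solution: 25,850 / 0.236 = 109,500 g.
Volume: 109,500 g ÷ 1.13 g/mL = 96,940 mL.

96.9 L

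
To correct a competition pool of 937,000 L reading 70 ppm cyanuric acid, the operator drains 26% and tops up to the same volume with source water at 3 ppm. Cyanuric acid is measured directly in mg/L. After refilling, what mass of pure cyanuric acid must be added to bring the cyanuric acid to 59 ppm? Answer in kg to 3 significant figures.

After draining 26% and refilling: 70 × 0.74 + 3 × 0.26 = 52.58 ppm.
Deficit to target: 59 − 52.58 = 6.42 mg/L.
Mass: 6.42 mg/L × 937,000 L = 6016 g cyanuric acid.

6.02 kg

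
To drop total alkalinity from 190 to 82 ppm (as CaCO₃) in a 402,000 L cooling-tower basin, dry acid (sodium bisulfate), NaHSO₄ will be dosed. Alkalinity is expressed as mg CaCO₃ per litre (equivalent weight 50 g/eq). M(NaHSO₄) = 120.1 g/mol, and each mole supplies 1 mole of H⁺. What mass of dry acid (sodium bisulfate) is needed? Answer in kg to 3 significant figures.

104 kg

Alkalinity to neutralize: (190 − 82) = 108 mg/L as CaCO₃ × 402,000 L = 43,420 g as CaCO₃.
Equivalents of H⁺ required: 43,420 ÷ 50 g/eq = 868.3 eq = 868.3 mol NaHSO₄.
Mass of NaHSO₄: 868.3 × 120.1 = 104,300 g.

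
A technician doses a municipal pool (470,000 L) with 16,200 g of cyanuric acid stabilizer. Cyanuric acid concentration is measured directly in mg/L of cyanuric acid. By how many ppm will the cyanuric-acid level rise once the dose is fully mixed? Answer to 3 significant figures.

Rise: 16,200 g / 470,000 L × 1000 = 34.47 mg/L.

34.5 ppm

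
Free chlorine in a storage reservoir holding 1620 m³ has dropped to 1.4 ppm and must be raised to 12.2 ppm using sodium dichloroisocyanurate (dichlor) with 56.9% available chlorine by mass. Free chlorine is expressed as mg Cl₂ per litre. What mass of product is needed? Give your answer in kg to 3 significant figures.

Volume: 1620 m³ = 1,620,000 L.
Chlorine deficit: 12.2 − 1.4 = 10.8 ppm = 10.8 mg/L as Cl₂.
Cl₂ equivalent needed: 10.8 mg/L × 1,620,000 L = 17,500,000 mg = 17,500 g.
Product at 56.9% available chlorine: 17,500 / 0.569 = 30,750 g.

30.7 kg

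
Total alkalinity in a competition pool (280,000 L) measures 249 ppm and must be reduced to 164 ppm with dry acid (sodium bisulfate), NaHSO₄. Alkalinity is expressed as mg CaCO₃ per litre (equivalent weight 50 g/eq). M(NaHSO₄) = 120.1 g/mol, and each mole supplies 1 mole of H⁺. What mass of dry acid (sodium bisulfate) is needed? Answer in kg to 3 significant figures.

Alkalinity to neutralize: (249 − 164) = 85 mg/L as CaCO₃ × 280,000 L = 23,800 g as CaCO₃.
Equivalents of H⁺ required: 23,800 ÷ 50 g/eq = 476 eq = 476 mol NaHSO₄.
Mass of NaHSO₄: 476 × 120.1 = 57,170 g.

57.2 kg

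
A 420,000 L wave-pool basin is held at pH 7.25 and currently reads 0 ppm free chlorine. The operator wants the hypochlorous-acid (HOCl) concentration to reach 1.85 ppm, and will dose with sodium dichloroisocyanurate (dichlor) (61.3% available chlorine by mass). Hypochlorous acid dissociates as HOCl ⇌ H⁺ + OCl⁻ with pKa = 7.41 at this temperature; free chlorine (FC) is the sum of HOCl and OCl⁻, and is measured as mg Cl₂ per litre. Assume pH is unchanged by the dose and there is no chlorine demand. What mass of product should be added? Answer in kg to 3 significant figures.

[OCl⁻]/[HOCl] = 10^(pH − pKa) = 10^(7.25 − 7.41) = 0.6918; fraction as HOCl = 1/(1 + 0.6918) = 0.5911.
Free chlorine required for 1.85 ppm HOCl: 1.85 / 0.5911 = 3.13 ppm.
FC to add: 3.13 − 0 = 3.13 mg/L as Cl₂.
Cl₂ equivalent: 3.13 mg/L × 420,000 L = 1315 g.
Product at 61.3% available Cl: 1315 / 0.613 = 2144 g.

2.14 kg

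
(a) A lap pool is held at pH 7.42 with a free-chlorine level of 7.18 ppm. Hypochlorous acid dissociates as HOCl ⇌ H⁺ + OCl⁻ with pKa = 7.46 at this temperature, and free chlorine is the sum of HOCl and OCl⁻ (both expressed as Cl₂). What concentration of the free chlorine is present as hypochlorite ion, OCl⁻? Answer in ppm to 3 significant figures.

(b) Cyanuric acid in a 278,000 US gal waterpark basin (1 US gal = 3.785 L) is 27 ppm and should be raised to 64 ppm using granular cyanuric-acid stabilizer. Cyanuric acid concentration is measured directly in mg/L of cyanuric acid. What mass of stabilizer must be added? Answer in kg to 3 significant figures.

(a) 3.42 ppm; (b) 38.9 kg

(a) [OCl⁻]/[HOCl] = 10^(pH − pKa) = 10^(7.42 − 7.46) = 10^-0.04 = 0.912.
(a) Fraction as HOCl = 1 / (1 + 0.912) = 0.523.
(a) OCl⁻ = (1 − 0.523) × 7.18 ppm = 3.425 ppm.

(b) Volume: 278,000 US gal × 3.785 L/gal = 1,052,230 L.
(b) CYA to add: (64 − 27) = 37 mg/L × 1,052,230 L = 38,930 g cyanuric acid.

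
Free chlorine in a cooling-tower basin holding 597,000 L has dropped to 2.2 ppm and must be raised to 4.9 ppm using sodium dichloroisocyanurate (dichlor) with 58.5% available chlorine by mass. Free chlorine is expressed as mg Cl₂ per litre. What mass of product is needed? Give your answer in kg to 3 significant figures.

2.76 kg

Chlorine deficit: 4.9 − 2.2 = 2.7 ppm = 2.7 mg/L as Cl₂.
Cl₂ equivalent needed: 2.7 mg/L × 597,000 L = 1,612,000 mg = 1612 g.
Product at 58.5% available chlorine: 1612 / 0.585 = 2755 g.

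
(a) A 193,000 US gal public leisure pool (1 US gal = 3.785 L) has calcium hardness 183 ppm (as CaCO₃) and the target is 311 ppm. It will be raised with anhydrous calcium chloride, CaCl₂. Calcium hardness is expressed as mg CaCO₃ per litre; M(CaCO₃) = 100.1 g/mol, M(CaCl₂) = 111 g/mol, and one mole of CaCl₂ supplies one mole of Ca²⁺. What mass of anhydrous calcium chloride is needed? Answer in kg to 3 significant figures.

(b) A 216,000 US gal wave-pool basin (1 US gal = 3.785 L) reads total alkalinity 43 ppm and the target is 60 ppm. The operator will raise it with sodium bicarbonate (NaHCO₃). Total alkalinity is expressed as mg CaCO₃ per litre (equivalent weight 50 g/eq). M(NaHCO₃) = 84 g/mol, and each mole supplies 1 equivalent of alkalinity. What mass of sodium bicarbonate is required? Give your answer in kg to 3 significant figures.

(a) 104 kg; (b) 23.3 kg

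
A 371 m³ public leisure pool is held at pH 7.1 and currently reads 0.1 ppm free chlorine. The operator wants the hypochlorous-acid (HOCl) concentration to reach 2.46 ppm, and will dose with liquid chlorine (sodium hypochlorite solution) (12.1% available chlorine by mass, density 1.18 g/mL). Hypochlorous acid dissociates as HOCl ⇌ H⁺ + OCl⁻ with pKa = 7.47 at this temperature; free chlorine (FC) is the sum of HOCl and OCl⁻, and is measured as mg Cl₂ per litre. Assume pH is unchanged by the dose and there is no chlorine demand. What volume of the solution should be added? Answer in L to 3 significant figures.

Volume: 371 m³ = 371,000 L.
[OCl⁻]/[HOCl] = 10^(pH − pKa) = 10^(7.1 − 7.47) = 0.4266; fraction as HOCl = 1/(1 + 0.4266) = 0.701.
Free chlorine required for 2.46 ppm HOCl: 2.46 / 0.701 = 3.509 ppm.
FC to add: 3.509 − 0.1 = 3.409 mg/L as Cl₂.
Cl₂ equivalent: 3.409 mg/L × 371,000 L = 1265 g.
Product at 12.1% available Cl: 1265 / 0.121 = 10,450 g.
Volume: 10,450 g ÷ 1.18 g/mL = 8859 mL.

8.86 L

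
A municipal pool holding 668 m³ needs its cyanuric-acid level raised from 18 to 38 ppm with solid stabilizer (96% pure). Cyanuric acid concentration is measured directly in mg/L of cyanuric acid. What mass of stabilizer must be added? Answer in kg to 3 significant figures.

Volume: 668 m³ = 668,000 L.
CYA to add: (38 − 18) = 20 mg/L × 668,000 L = 13,360 g cyanuric acid.
At 96% purity: 13,360 / 0.96 = 13,920 g product.

13.9 kg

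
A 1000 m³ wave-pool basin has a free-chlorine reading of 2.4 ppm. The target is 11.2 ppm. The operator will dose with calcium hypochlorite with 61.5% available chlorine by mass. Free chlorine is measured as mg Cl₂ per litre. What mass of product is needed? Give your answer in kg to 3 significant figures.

Volume: 1000 m³ = 1,000,000 L.
Chlorine deficit: 11.2 − 2.4 = 8.8 ppm = 8.8 mg/L as Cl₂.
Cl₂ equivalent needed: 8.8 mg/L × 1,000,000 L = 8,800,000 mg = 8800 g.
Product at 61.5% available chlorine: 8800 / 0.615 = 14,310 g.

14.3 kg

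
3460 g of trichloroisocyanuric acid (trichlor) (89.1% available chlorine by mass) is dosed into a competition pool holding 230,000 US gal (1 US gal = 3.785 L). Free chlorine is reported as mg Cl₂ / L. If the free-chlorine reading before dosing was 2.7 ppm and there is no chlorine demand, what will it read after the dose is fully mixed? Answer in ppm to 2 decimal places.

Volume: 230,000 US gal × 3.785 L/gal = 870,550 L.
Available chlorine delivered: 3460 g × 0.891 = 3083 g as Cl₂.
Concentration rise: 3083 g / 870,550 L = 3.541 mg/L = 3.54 ppm.
Final FC: 2.7 + 3.54 = 6.24 ppm.

6.24 ppm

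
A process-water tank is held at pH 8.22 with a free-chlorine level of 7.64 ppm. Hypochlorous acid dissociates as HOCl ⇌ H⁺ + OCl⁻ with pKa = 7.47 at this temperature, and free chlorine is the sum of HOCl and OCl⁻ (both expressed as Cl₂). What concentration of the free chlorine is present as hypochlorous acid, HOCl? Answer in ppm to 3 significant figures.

1.15 ppm

[OCl⁻]/[HOCl] = 10^(pH − pKa) = 10^(8.22 − 7.47) = 10^0.75 = 5.623.
Fraction as HOCl = 1 / (1 + 5.623) = 0.151.
HOCl = 0.151 × 7.64 ppm = 1.153 ppm.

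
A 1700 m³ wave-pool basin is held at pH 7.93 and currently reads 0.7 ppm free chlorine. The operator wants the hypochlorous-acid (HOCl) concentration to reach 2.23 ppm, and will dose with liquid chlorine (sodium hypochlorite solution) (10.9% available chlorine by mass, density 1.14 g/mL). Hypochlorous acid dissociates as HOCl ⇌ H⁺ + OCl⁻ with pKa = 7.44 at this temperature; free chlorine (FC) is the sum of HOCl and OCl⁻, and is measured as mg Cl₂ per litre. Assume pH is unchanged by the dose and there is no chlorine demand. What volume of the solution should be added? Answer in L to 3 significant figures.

Volume: 1700 m³ = 1,700,000 L.
[OCl⁻]/[HOCl] = 10^(pH − pKa) = 10^(7.93 − 7.44) = 3.09; fraction as HOCl = 1/(1 + 3.09) = 0.2445.
Free chlorine required for 2.23 ppm HOCl: 2.23 / 0.2445 = 9.121 ppm.
FC to add: 9.121 − 0.7 = 8.421 mg/L as Cl₂.
Cl₂ equivalent: 8.421 mg/L × 1,700,000 L = 14,320 g.
Product at 10.9% available Cl: 14,320 / 0.109 = 131,300 g.
Volume: 131,300 g ÷ 1.14 g/mL = 115,200 mL.

115 L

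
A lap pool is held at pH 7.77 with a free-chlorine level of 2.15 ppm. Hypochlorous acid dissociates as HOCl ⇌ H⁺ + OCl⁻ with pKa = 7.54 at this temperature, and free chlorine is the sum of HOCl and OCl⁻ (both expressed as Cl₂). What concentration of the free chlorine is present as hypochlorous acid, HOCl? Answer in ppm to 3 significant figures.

[OCl⁻]/[HOCl] = 10^(pH − pKa) = 10^(7.77 − 7.54) = 10^0.23 = 1.698.
Fraction as HOCl = 1 / (1 + 1.698) = 0.3706.
HOCl = 0.3706 × 2.15 ppm = 0.7968 ppm.

0.797 ppm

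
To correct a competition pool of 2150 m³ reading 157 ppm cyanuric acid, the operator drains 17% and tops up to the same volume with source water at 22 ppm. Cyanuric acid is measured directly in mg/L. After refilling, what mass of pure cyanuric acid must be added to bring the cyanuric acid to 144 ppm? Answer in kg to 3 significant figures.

21.4 kg

Volume: 2150 m³ = 2,150,000 L.
After draining 17% and refilling: 157 × 0.83 + 22 × 0.17 = 134.05 ppm.
Deficit to target: 144 − 134.05 = 9.95 mg/L.
Mass: 9.95 mg/L × 2,150,000 L = 21,390 g cyanuric acid.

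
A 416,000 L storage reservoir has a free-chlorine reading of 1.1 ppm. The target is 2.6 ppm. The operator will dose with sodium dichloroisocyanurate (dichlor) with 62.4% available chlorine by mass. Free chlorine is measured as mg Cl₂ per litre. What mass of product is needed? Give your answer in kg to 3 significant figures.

Chlorine deficit: 2.6 − 1.1 = 1.5 ppm = 1.5 mg/L as Cl₂.
Cl₂ equivalent needed: 1.5 mg/L × 416,000 L = 624,000 mg = 624 g.
Product at 62.4% available chlorine: 624 / 0.624 = 1000 g.

1.00 kg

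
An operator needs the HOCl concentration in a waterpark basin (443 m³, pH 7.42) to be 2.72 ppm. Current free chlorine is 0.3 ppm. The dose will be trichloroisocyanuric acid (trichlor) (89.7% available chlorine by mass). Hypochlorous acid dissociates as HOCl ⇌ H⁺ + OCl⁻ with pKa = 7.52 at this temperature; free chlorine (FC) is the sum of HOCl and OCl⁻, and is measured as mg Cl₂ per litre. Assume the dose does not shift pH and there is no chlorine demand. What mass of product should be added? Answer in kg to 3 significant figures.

2.26 kg

Volume: 443 m³ = 443,000 L.
[OCl⁻]/[HOCl] = 10^(pH − pKa) = 10^(7.42 − 7.52) = 0.7943; fraction as HOCl = 1/(1 + 0.7943) = 0.5573.
Free chlorine required for 2.72 ppm HOCl: 2.72 / 0.5573 = 4.881 ppm.
FC to add: 4.881 − 0.3 = 4.581 mg/L as Cl₂.
Cl₂ equivalent: 4.581 mg/L × 443,000 L = 2029 g.
Product at 89.7% available Cl: 2029 / 0.897 = 2262 g.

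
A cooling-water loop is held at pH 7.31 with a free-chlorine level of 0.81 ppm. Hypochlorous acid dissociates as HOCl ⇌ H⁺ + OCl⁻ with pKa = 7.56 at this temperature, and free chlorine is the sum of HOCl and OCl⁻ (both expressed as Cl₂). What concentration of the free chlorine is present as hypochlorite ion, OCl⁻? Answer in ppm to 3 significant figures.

[OCl⁻]/[HOCl] = 10^(pH − pKa) = 10^(7.31 − 7.56) = 10^-0.25 = 0.5623.
Fraction as HOCl = 1 / (1 + 0.5623) = 0.6401.
OCl⁻ = (1 − 0.6401) × 0.81 ppm = 0.2915 ppm.

0.292 ppm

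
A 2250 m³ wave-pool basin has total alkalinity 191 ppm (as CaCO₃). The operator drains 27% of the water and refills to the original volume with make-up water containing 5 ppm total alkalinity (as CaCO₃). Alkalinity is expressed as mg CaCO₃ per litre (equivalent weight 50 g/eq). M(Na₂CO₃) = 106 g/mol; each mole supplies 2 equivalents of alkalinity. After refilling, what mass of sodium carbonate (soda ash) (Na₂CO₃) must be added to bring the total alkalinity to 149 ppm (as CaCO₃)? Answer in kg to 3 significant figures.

Volume: 2250 m³ = 2,250,000 L.
After draining 27% and refilling: 191 × 0.73 + 5 × 0.27 = 140.78 ppm.
Deficit to target: 149 − 140.78 = 8.22 mg/L.
As CaCO₃: 8.22 mg/L × 2,250,000 L = 18,490 g; ÷ 50 g/eq ÷ 2 = 184.9 mol Na₂CO₃.
Mass: 184.9 × 106 = 19,600 g.

19.6 kg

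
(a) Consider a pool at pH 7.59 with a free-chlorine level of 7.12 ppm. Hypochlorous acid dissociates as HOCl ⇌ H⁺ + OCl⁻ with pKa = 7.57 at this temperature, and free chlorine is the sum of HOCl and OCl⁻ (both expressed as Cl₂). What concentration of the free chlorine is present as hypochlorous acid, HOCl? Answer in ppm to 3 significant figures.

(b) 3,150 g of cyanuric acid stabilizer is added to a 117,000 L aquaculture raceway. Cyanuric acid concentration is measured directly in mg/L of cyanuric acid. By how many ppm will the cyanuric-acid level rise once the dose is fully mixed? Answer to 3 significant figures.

(a) 3.48 ppm; (b) 26.9 ppm

(a) [OCl⁻]/[HOCl] = 10^(pH − pKa) = 10^(7.59 − 7.57) = 10^0.02 = 1.047.
(a) Fraction as HOCl = 1 / (1 + 1.047) = 0.4885.
(a) HOCl = 0.4885 × 7.12 ppm = 3.478 ppm.

(b) Rise: 3,150 g / 117,000 L × 1000 = 26.92 mg/L.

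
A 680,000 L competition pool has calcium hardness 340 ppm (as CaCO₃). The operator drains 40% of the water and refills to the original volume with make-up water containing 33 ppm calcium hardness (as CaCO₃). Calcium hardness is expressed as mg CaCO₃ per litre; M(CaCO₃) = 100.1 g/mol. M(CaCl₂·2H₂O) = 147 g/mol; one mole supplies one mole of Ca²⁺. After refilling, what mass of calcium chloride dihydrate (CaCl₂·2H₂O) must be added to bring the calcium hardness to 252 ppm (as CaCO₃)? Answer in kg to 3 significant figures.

34.8 kg

After draining 40% and refilling: 340 × 0.60 + 33 × 0.40 = 217.2 ppm.
Deficit to target: 252 − 217.2 = 34.8 mg/L.
As CaCO₃: 34.8 mg/L × 680,000 L = 23,660 g; ÷ 100.1 = 236.4 mol Ca²⁺.
Mass: 236.4 × 147 = 34,750 g.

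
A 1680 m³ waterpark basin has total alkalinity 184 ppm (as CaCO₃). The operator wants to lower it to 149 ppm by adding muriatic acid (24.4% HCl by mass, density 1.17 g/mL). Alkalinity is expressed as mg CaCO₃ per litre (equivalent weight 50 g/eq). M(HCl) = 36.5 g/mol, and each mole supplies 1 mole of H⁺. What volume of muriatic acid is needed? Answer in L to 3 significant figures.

150 L

Volume: 1680 m³ = 1,680,000 L.
Alkalinity to neutralize: (184 − 149) = 35 mg/L as CaCO₃ × 1,680,000 L = 58,800 g as CaCO₃.
Equivalents of H⁺ required: 58,800 ÷ 50 g/eq = 1176 eq = 1176 mol HCl.
Mass of HCl: 1176 × 36.5 = 42,920 g.
Mass of 24.4% solution: 42,920 / 0.244 = 175,900 g.
Volume: 175,900 g ÷ 1.17 g/mL = 150,400 mL.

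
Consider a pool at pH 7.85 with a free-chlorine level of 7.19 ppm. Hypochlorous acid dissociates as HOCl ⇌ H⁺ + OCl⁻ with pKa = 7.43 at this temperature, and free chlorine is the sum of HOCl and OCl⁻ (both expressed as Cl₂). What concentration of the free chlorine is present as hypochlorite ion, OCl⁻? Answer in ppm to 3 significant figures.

[OCl⁻]/[HOCl] = 10^(pH − pKa) = 10^(7.85 − 7.43) = 10^0.42 = 2.63.
Fraction as HOCl = 1 / (1 + 2.63) = 0.2755.
OCl⁻ = (1 − 0.2755) × 7.19 ppm = 5.209 ppm.

5.21 ppm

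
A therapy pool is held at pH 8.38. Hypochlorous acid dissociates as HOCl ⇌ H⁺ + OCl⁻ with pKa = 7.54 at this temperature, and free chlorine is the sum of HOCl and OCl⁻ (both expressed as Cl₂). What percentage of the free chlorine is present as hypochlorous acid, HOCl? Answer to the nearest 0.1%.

[OCl⁻]/[HOCl] = 10^(pH − pKa) = 10^(8.38 − 7.54) = 10^0.84 = 6.918.
Fraction as HOCl = 1 / (1 + 6.918) = 0.1263.

12.6%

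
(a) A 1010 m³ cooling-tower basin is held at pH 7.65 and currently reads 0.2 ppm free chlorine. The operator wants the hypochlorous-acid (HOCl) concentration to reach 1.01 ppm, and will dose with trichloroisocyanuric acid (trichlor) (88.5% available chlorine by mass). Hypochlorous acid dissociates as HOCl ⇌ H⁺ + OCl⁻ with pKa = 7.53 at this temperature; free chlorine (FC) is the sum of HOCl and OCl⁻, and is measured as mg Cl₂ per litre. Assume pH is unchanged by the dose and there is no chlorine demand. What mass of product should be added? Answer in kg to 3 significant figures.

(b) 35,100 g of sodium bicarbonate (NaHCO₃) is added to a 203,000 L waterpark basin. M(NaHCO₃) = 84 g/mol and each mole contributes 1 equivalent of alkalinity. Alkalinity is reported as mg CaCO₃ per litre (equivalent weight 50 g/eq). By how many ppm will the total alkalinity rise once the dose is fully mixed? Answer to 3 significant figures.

(a) 2.44 kg; (b) 103 ppm

(a) Volume: 1010 m³ = 1,010,000 L.
(a) [OCl⁻]/[HOCl] = 10^(pH − pKa) = 10^(7.65 − 7.53) = 1.318; fraction as HOCl = 1/(1 + 1.318) = 0.4314.
(a) Free chlorine required for 1.01 ppm HOCl: 1.01 / 0.4314 = 2.341 ppm.
(a) FC to add: 2.341 − 0.2 = 2.141 mg/L as Cl₂.
(a) Cl₂ equivalent: 2.141 mg/L × 1,010,000 L = 2163 g.
(a) Product at 88.5% available Cl: 2163 / 0.885 = 2444 g.

(b) Moles of NaHCO₃: 35,100 g ÷ 84 g/mol = 417.9 mol → 417.9 eq of alkalinity.
(b) As CaCO₃: 417.9 eq × 50 g/eq = 20,890 g.
(b) Rise: 20,890 g / 203,000 L × 1000 = 102.9 mg/L.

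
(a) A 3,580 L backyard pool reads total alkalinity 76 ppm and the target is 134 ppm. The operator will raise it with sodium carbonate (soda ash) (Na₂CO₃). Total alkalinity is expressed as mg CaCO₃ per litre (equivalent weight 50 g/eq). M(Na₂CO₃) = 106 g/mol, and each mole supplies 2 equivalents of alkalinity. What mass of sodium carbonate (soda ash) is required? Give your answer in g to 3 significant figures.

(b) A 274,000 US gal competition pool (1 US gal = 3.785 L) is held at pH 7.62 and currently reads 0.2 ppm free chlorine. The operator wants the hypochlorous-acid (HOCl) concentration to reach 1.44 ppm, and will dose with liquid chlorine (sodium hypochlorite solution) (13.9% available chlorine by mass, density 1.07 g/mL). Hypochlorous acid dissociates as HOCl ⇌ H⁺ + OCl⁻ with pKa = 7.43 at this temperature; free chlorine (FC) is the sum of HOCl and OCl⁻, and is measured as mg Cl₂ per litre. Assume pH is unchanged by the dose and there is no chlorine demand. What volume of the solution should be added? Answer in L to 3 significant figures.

(a) 220 g; (b) 24.2 L

(a) Alkalinity to add: (134 − 76) = 58 mg/L as CaCO₃ × 3,580 L = 207.6 g as CaCO₃.
(a) Equivalents: 207.6 g ÷ 50 g/eq = 4.153 eq.
(a) Each mole of Na₂CO₃ supplies 2 eq, so 4.153 / 2 = 2.076 mol.
(a) Mass: 2.076 mol × 106 g/mol = 220.1 g.

(b) Volume: 274,000 US gal × 3.785 L/gal = 1,037,090 L.
(b) [OCl⁻]/[HOCl] = 10^(pH − pKa) = 10^(7.62 − 7.43) = 1.549; fraction as HOCl = 1/(1 + 1.549) = 0.3923.
(b) Free chlorine required for 1.44 ppm HOCl: 1.44 / 0.3923 = 3.67 ppm.
(b) FC to add: 3.67 − 0.2 = 3.47 mg/L as Cl₂.
(b) Cl₂ equivalent: 3.47 mg/L × 1,037,090 L = 3599 g.
(b) Product at 13.9% available Cl: 3599 / 0.139 = 25,890 g.
(b) Volume: 25,890 g ÷ 1.07 g/mL = 24,200 mL.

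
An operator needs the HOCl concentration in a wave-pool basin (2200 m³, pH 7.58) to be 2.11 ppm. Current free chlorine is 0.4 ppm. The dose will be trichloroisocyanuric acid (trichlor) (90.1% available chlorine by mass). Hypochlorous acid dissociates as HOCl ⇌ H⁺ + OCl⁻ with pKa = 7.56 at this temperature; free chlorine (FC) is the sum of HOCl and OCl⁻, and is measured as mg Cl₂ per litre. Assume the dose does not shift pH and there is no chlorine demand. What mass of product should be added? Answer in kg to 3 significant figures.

Volume: 2200 m³ = 2,200,000 L.
[OCl⁻]/[HOCl] = 10^(pH − pKa) = 10^(7.58 − 7.56) = 1.047; fraction as HOCl = 1/(1 + 1.047) = 0.4885.
Free chlorine required for 2.11 ppm HOCl: 2.11 / 0.4885 = 4.319 ppm.
FC to add: 4.319 − 0.4 = 3.919 mg/L as Cl₂.
Cl₂ equivalent: 3.919 mg/L × 2,200,000 L = 8623 g.
Product at 90.1% available Cl: 8623 / 0.901 = 9570 g.

9.57 kg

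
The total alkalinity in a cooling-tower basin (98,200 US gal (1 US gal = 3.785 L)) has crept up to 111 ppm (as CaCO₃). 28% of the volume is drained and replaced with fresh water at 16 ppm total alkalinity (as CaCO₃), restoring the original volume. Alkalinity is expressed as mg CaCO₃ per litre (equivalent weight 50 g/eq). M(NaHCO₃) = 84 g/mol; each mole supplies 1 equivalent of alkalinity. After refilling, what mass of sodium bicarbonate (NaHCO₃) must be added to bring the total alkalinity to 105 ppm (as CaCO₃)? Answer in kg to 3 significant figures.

Volume: 98,200 US gal × 3.785 L/gal = 371,687 L.
After draining 28% and refilling: 111 × 0.72 + 16 × 0.28 = 84.4 ppm.
Deficit to target: 105 − 84.4 = 20.6 mg/L.
As CaCO₃: 20.6 mg/L × 371,687 L = 7657 g; ÷ 50 g/eq ÷ 1 = 153.1 mol NaHCO₃.
Mass: 153.1 × 84 = 12,860 g.

12.9 kg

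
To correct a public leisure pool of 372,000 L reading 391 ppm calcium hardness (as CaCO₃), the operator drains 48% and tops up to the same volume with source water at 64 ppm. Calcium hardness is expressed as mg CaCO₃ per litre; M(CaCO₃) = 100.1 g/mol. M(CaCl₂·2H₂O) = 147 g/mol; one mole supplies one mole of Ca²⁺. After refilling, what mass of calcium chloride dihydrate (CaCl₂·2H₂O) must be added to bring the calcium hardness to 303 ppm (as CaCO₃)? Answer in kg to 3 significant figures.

After draining 48% and refilling: 391 × 0.52 + 64 × 0.48 = 234.04 ppm.
Deficit to target: 303 − 234.04 = 68.96 mg/L.
As CaCO₃: 68.96 mg/L × 372,000 L = 25,650 g; ÷ 100.1 = 256.3 mol Ca²⁺.
Mass: 256.3 × 147 = 37,670 g.

37.7 kg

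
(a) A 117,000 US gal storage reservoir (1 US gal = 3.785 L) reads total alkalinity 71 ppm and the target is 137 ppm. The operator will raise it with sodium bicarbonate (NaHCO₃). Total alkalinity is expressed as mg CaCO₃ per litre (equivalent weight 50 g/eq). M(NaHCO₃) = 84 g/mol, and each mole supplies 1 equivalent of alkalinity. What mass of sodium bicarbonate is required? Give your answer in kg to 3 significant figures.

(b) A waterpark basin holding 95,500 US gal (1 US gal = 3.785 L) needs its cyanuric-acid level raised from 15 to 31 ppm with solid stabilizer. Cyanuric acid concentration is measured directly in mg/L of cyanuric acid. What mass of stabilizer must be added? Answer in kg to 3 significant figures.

(a) Volume: 117,000 US gal × 3.785 L/gal = 442,845 L.
(a) Alkalinity to add: (137 − 71) = 66 mg/L as CaCO₃ × 442,845 L = 29,230 g as CaCO₃.
(a) Equivalents: 29,230 g ÷ 50 g/eq = 584.6 eq.
(a) NaHCO₃ supplies 1 eq per mole → 584.6 mol.
(a) Mass: 584.6 mol × 84 g/mol = 49,100 g.

(b) Volume: 95,500 US gal × 3.785 L/gal = 361,468 L.
(b) CYA to add: (31 − 15) = 16 mg/L × 361,468 L = 5783 g cyanuric acid.

(a) 49.1 kg; (b) 5.78 kg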